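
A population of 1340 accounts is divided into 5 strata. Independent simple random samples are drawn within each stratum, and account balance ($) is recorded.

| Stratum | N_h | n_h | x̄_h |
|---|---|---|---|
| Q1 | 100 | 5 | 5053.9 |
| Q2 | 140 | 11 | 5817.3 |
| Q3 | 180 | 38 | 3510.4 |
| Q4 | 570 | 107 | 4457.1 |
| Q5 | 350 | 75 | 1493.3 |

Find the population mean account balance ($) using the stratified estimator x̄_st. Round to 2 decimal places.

N = Σ N_h = 1340. Stratum weights W_h = N_h/N.
x̄_st = (100·5053.9 + 140·5817.3 + 180·3510.4 + 570·4457.1 + 350·1493.3) / 1340 = 3742.4522

x̄_st ≈ 3742.45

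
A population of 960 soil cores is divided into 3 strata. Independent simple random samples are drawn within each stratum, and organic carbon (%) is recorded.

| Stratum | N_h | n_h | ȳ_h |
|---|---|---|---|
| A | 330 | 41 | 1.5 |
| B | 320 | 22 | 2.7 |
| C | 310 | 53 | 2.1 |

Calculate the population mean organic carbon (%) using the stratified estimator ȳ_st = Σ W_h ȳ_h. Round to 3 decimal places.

N = Σ N_h = 960. Stratum weights W_h = N_h/N.
ȳ_st = (330·1.5 + 320·2.7 + 310·2.1) / 960 = 2.09375

ȳ_st ≈ 2.094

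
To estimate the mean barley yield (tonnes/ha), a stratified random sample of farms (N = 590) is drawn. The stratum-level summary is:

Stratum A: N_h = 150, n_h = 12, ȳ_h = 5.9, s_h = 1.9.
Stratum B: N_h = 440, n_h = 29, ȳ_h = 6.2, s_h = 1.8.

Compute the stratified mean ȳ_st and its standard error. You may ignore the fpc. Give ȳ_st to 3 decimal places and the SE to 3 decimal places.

ȳ_st ≈ 6.124, SE ≈ 0.286

ȳ_st = Σ W_h ȳ_h = (150·5.9 + 440·6.2)/590 = 6.12373
V̂(ȳ_st) = Σ W_h² s_h²/n_h, with W_h = N_h/N and N = 590:
  stratum A: (150/590)²·1.9²/12 = 0.0194448
  stratum B: (440/590)²·1.8²/29 = 0.0621367
V̂(ȳ_st) = 0.0815816
SE(ȳ_st) = √0.0815816 = 0.285625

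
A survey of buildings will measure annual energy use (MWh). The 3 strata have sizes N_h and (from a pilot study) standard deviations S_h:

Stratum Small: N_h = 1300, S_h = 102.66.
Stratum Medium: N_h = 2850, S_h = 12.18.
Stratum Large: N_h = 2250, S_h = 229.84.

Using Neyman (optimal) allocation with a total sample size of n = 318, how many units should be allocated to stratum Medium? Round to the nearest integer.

Neyman allocation: n_h = n · N_h S_h / Σ N_i S_i, with n = 318.
  stratum Small: N_h·S_h = 1300·102.66 = 133458.00
  stratum Medium: N_h·S_h = 2850·12.18 = 34713.00
  stratum Large: N_h·S_h = 2250·229.84 = 517140.00
Σ N_h S_h = 685311.00
n for stratum Medium = 318·34713.00/685311.00 = 16.108 → 16

16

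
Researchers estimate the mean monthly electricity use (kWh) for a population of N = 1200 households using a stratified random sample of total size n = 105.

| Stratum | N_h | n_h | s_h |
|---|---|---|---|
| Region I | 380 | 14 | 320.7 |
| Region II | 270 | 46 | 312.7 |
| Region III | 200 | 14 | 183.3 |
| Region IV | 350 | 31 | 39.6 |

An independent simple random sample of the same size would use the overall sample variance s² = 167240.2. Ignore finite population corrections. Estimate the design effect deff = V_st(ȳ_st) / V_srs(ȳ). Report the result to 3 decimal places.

V̂(ȳ_st) = Σ W_h² s_h²/n_h, with W_h = N_h/N and N = 1200:
  stratum Region I: (380/1200)²·320.7²/14 = 736.673
  stratum Region II: (270/1200)²·312.7²/46 = 107.613
  stratum Region III: (200/1200)²·183.3²/14 = 66.6645
  stratum Region IV: (350/1200)²·39.6²/31 = 4.30331
V_st = 915.253
V_srs = s²/n = 167240.2/105 = 1592.76
deff = V_st / V_srs = 915.253/1592.76 = 0.5746

deff ≈ 0.575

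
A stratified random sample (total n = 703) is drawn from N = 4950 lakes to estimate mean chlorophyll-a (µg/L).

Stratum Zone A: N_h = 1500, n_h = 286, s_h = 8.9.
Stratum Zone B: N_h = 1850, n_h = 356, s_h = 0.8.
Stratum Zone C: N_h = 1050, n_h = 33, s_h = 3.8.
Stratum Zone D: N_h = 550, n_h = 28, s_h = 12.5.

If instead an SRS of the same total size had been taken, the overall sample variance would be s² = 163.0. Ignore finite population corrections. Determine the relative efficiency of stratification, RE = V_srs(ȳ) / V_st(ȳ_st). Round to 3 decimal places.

V̂(ȳ_st) = Σ W_h² s_h²/n_h, with W_h = N_h/N and N = 4950:
  stratum Zone A: (1500/4950)²·8.9²/286 = 0.0254323
  stratum Zone B: (1850/4950)²·0.8²/356 = 0.000251109
  stratum Zone C: (1050/4950)²·3.8²/33 = 0.0196889
  stratum Zone D: (550/4950)²·12.5²/28 = 0.0688933
V_st = 0.114266
V_srs = s²/n = 163.0/703 = 0.231863
Relative efficiency = V_srs / V_st = 0.231863/0.114266 = 2.0292

RE ≈ 2.029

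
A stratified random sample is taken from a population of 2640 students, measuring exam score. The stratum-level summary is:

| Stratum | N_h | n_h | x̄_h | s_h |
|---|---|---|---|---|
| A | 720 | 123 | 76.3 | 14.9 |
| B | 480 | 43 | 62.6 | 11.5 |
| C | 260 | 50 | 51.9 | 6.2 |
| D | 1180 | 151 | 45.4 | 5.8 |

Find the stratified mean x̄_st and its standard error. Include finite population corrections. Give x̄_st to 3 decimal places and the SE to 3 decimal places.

x̄_st ≈ 57.595, SE ≈ 0.499

x̄_st = Σ W_h x̄_h = (720·76.3 + 480·62.6 + 260·51.9 + 1180·45.4)/2640 = 57.59470
V̂(x̄_st) = Σ W_h² (1 − n_h/N_h) s_h²/n_h, with W_h = N_h/N and N = 2640:
  stratum A: (720/2640)²·(1 − 123/720)·14.9²/123 = 0.111318
  stratum B: (480/2640)²·(1 − 43/480)·11.5²/43 = 0.092564
  stratum C: (260/2640)²·(1 − 50/260)·6.2²/50 = 0.0060228
  stratum D: (1180/2640)²·(1 − 151/1180)·5.8²/151 = 0.0388122
V̂(x̄_st) = 0.248717
SE(x̄_st) = √0.248717 = 0.498716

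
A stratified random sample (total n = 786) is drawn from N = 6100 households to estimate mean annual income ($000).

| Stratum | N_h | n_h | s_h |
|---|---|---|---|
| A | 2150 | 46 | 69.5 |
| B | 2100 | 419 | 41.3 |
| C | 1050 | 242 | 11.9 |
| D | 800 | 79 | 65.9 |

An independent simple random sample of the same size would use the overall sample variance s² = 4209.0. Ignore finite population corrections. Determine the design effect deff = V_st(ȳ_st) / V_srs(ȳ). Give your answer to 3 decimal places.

deff ≈ 2.706

V̂(ȳ_st) = Σ W_h² s_h²/n_h, with W_h = N_h/N and N = 6100:
  stratum A: (2150/6100)²·69.5²/46 = 13.0445
  stratum B: (2100/6100)²·41.3²/419 = 0.482464
  stratum C: (1050/6100)²·11.9²/242 = 0.0173379
  stratum D: (800/6100)²·65.9²/79 = 0.945505
V_st = 14.4899
V_srs = s²/n = 4209.0/786 = 5.35496
deff = V_st / V_srs = 14.4899/5.35496 = 2.7059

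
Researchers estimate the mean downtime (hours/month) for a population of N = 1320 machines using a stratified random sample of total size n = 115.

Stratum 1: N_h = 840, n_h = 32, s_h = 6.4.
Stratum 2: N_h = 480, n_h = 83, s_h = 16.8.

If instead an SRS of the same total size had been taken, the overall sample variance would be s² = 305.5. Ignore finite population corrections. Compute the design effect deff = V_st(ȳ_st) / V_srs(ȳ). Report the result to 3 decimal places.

deff ≈ 0.364

V̂(ȳ_st) = Σ W_h² s_h²/n_h, with W_h = N_h/N and N = 1320:
  stratum 1: (840/1320)²·6.4²/32 = 0.518347
  stratum 2: (480/1320)²·16.8²/83 = 0.449651
V_st = 0.967998
V_srs = s²/n = 305.5/115 = 2.65652
deff = V_st / V_srs = 0.967998/2.65652 = 0.3644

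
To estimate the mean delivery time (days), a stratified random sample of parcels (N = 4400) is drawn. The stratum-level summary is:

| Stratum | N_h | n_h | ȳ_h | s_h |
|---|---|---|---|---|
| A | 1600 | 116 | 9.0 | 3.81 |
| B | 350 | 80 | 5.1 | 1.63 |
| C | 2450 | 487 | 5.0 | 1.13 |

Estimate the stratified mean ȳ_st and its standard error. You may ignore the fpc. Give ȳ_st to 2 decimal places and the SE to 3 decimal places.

ȳ_st ≈ 6.46, SE ≈ 0.133

ȳ_st = Σ W_h ȳ_h = (1600·9.0 + 350·5.1 + 2450·5.0)/4400 = 6.46250
V̂(ȳ_st) = Σ W_h² s_h²/n_h, with W_h = N_h/N and N = 4400:
  stratum A: (1600/4400)²·3.81²/116 = 0.0165473
  stratum B: (350/4400)²·1.63²/80 = 0.000210143
  stratum C: (2450/4400)²·1.13²/487 = 0.000812933
V̂(ȳ_st) = 0.0175704
SE(ȳ_st) = √0.0175704 = 0.132553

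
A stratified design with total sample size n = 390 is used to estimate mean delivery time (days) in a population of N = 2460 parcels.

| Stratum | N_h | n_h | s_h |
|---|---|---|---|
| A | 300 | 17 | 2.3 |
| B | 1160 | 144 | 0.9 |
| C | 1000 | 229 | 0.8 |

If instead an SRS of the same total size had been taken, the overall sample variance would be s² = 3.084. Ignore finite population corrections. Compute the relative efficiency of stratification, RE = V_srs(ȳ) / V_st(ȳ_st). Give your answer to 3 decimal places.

RE ≈ 1.247

V̂(ȳ_st) = Σ W_h² s_h²/n_h, with W_h = N_h/N and N = 2460:
  stratum A: (300/2460)²·2.3²/17 = 0.00462785
  stratum B: (1160/2460)²·0.9²/144 = 0.00125074
  stratum C: (1000/2460)²·0.8²/229 = 0.000461822
V_st = 0.00634041
V_srs = s²/n = 3.084/390 = 0.00790769
Relative efficiency = V_srs / V_st = 0.00790769/0.00634041 = 1.2472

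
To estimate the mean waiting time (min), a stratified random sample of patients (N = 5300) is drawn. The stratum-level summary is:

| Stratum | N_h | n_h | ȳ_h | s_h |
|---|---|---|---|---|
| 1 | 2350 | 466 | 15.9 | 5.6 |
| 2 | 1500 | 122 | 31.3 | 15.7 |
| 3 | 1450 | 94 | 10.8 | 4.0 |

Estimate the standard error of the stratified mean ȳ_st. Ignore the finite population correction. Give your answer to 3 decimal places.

V̂(ȳ_st) = Σ W_h² s_h²/n_h, with W_h = N_h/N and N = 5300:
  stratum 1: (2350/5300)²·5.6²/466 = 0.0132304
  stratum 2: (1500/5300)²·15.7²/122 = 0.161834
  stratum 3: (1450/5300)²·4.0²/94 = 0.0127402
V̂(ȳ_st) = 0.187805
SE(ȳ_st) = √0.187805 = 0.433365

SE(ȳ_st) ≈ 0.433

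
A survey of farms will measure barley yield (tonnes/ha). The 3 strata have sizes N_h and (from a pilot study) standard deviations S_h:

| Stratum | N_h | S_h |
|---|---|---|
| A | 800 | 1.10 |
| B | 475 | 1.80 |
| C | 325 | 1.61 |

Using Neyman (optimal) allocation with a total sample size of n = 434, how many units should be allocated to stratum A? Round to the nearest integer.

169

Neyman allocation: n_h = n · N_h S_h / Σ N_i S_i, with n = 434.
  stratum A: N_h·S_h = 800·1.10 = 880.00
  stratum B: N_h·S_h = 475·1.80 = 855.00
  stratum C: N_h·S_h = 325·1.61 = 523.25
Σ N_h S_h = 2258.25
n for stratum A = 434·880.00/2258.25 = 169.122 → 169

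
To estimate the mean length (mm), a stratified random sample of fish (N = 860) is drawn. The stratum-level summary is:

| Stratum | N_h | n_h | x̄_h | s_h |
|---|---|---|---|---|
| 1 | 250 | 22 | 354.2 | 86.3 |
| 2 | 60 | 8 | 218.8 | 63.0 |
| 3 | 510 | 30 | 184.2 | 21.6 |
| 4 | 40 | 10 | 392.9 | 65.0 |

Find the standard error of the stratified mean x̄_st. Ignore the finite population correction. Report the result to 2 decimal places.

SE(x̄_st) ≈ 6.12

V̂(x̄_st) = Σ W_h² s_h²/n_h, with W_h = N_h/N and N = 860:
  stratum 1: (250/860)²·86.3²/22 = 28.6076
  stratum 2: (60/860)²·63.0²/8 = 2.41489
  stratum 3: (510/860)²·21.6²/30 = 5.46927
  stratum 4: (40/860)²·65.0²/10 = 0.914008
V̂(x̄_st) = 37.4058
SE(x̄_st) = √37.4058 = 6.11603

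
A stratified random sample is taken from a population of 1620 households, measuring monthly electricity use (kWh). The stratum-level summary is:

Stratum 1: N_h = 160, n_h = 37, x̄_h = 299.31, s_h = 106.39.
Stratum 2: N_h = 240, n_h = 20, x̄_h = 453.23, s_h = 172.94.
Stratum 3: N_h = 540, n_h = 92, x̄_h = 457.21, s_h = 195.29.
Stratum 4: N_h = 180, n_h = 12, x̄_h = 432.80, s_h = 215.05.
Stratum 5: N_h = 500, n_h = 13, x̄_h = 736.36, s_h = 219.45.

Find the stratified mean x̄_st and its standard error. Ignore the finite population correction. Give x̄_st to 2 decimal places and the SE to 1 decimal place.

x̄_st = Σ W_h x̄_h = (160·299.31 + 240·453.23 + 540·457.21 + 180·432.80 + 500·736.36)/1620 = 524.47049
V̂(x̄_st) = Σ W_h² s_h²/n_h, with W_h = N_h/N and N = 1620:
  stratum 1: (160/1620)²·106.39²/37 = 2.98408
  stratum 2: (240/1620)²·172.94²/20 = 32.8211
  stratum 3: (540/1620)²·195.29²/92 = 46.0606
  stratum 4: (180/1620)²·215.05²/12 = 47.5787
  stratum 5: (500/1620)²·219.45²/13 = 352.889
V̂(x̄_st) = 482.333
SE(x̄_st) = √482.333 = 21.9621

x̄_st ≈ 524.47, SE ≈ 22.0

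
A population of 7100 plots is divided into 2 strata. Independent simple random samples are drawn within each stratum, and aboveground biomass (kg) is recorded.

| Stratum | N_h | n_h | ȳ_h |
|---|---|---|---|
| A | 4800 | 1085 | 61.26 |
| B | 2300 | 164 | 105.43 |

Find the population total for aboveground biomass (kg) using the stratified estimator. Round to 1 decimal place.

τ̂_st ≈ 536537.0

τ̂_st = Σ N_h ȳ_h = 4800·61.26 + 2300·105.43 = 536537.0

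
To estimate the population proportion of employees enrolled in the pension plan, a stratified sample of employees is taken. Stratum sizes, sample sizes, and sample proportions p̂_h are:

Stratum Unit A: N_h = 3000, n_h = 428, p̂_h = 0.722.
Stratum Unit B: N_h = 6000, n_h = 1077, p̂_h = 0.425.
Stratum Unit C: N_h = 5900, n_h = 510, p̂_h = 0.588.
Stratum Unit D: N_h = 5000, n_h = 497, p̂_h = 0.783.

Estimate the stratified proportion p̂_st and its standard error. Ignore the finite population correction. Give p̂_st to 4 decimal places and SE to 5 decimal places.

N = 19900; stratum weights W_h = N_h/N.
p̂_st = Σ W_h p̂_h = (3000·0.722 + 6000·0.425 + 5900·0.588 + 5000·0.783)/19900 = 0.60805
V̂(p̂_st) = Σ W_h² p̂_h(1−p̂_h)/(n_h−1):
  stratum Unit A: (3000/19900)²·0.722·0.278/427 = 1.06829e-05
  stratum Unit B: (6000/19900)²·0.425·0.575/1076 = 2.06462e-05
  stratum Unit C: (5900/19900)²·0.588·0.412/509 = 4.18364e-05
  stratum Unit D: (5000/19900)²·0.783·0.217/496 = 2.16259e-05
V̂(p̂_st) = 9.47915e-05; SE = √V̂ = 0.00973609

p̂_st ≈ 0.6081, SE ≈ 0.00974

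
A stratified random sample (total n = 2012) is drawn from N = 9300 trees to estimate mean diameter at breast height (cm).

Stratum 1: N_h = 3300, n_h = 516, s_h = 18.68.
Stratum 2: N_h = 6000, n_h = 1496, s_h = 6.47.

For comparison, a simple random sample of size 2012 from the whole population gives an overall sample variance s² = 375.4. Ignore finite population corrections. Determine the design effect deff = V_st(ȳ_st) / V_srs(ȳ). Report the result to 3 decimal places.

V̂(ȳ_st) = Σ W_h² s_h²/n_h, with W_h = N_h/N and N = 9300:
  stratum 1: (3300/9300)²·18.68²/516 = 0.0851463
  stratum 2: (6000/9300)²·6.47²/1496 = 0.011647
V_st = 0.0967933
V_srs = s²/n = 375.4/2012 = 0.186581
deff = V_st / V_srs = 0.0967933/0.186581 = 0.5188

deff ≈ 0.519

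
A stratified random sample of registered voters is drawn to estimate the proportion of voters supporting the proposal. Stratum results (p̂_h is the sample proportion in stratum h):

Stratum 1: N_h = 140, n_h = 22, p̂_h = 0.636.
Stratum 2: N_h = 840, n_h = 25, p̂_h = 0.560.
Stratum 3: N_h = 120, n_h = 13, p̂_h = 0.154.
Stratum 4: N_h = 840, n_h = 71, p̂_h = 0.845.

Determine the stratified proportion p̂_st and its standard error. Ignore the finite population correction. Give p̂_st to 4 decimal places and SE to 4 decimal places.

N = 1940; stratum weights W_h = N_h/N.
p̂_st = Σ W_h p̂_h = (140·0.636 + 840·0.560 + 120·0.154 + 840·0.845)/1940 = 0.66377
V̂(p̂_st) = Σ W_h² p̂_h(1−p̂_h)/(n_h−1):
  stratum 1: (140/1940)²·0.636·0.364/21 = 5.74106e-05
  stratum 2: (840/1940)²·0.560·0.440/24 = 0.0019248
  stratum 3: (120/1940)²·0.154·0.846/12 = 4.15402e-05
  stratum 4: (840/1940)²·0.845·0.155/70 = 0.000350789
V̂(p̂_st) = 0.00237453; SE = √V̂ = 0.0487292

p̂_st ≈ 0.6638, SE ≈ 0.0487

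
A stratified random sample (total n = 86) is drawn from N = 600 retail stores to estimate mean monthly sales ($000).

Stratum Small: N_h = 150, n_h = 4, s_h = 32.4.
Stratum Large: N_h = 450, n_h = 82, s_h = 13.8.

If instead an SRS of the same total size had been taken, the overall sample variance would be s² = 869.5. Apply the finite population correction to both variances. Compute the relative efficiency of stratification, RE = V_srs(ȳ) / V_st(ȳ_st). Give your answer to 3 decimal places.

V̂(ȳ_st) = Σ W_h² (1 − n_h/N_h) s_h²/n_h, with W_h = N_h/N and N = 600:
  stratum Small: (150/600)²·(1 − 4/150)·32.4²/4 = 15.9651
  stratum Large: (450/600)²·(1 − 82/450)·13.8²/82 = 1.06832
V_st = 17.0334
V_srs = (1 − 86/600)·869.5/86 = 8.6613
Relative efficiency = V_srs / V_st = 8.6613/17.0334 = 0.5085

RE ≈ 0.508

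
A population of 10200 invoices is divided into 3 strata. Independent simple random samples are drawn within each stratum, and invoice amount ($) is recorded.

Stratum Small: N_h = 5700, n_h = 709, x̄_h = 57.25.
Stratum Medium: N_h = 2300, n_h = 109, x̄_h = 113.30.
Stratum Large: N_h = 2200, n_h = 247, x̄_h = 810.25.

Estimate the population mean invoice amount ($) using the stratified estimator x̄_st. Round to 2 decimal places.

x̄_st ≈ 232.30

N = Σ N_h = 10200. Stratum weights W_h = N_h/N.
x̄_st = (5700·57.25 + 2300·113.30 + 2200·810.25) / 10200 = 232.3005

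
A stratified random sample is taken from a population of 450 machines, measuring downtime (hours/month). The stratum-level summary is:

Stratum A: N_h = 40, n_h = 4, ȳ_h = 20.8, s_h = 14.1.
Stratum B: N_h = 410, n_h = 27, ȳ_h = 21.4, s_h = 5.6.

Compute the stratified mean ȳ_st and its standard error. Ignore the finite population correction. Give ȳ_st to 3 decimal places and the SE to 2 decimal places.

ȳ_st ≈ 21.347, SE ≈ 1.16

ȳ_st = Σ W_h ȳ_h = (40·20.8 + 410·21.4)/450 = 21.34667
V̂(ȳ_st) = Σ W_h² s_h²/n_h, with W_h = N_h/N and N = 450:
  stratum A: (40/450)²·14.1²/4 = 0.392711
  stratum B: (410/450)²·5.6²/27 = 0.964173
V̂(ȳ_st) = 1.35688
SE(ȳ_st) = √1.35688 = 1.16485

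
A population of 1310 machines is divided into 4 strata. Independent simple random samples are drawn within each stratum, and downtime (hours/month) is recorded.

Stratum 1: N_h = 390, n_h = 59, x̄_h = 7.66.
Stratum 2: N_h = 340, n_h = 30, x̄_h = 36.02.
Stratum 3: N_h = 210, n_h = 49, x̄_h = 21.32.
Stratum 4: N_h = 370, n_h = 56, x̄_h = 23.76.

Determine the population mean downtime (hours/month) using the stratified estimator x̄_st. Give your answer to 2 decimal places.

N = Σ N_h = 1310. Stratum weights W_h = N_h/N.
x̄_st = (390·7.66 + 340·36.02 + 210·21.32 + 370·23.76) / 1310 = 21.7577

x̄_st ≈ 21.76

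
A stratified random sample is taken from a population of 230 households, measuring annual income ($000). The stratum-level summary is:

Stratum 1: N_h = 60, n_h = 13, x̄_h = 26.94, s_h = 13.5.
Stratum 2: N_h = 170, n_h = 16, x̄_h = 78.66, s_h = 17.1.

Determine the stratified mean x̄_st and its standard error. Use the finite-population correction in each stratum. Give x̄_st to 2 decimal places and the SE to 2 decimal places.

x̄_st ≈ 65.17, SE ≈ 3.13

x̄_st = Σ W_h x̄_h = (60·26.94 + 170·78.66)/230 = 65.16783
V̂(x̄_st) = Σ W_h² (1 − n_h/N_h) s_h²/n_h, with W_h = N_h/N and N = 230:
  stratum 1: (60/230)²·(1 − 13/60)·13.5²/13 = 0.747339
  stratum 2: (170/230)²·(1 − 16/170)·17.1²/16 = 9.04453
V̂(x̄_st) = 9.79187
SE(x̄_st) = √9.79187 = 3.1292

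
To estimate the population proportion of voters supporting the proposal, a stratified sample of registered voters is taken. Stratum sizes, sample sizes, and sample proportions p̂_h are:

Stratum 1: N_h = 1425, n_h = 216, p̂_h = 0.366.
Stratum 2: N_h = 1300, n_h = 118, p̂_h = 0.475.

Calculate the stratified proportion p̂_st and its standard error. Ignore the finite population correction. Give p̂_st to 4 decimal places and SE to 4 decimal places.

N = 2725; stratum weights W_h = N_h/N.
p̂_st = Σ W_h p̂_h = (1425·0.366 + 1300·0.475)/2725 = 0.41800
V̂(p̂_st) = Σ W_h² p̂_h(1−p̂_h)/(n_h−1):
  stratum 1: (1425/2725)²·0.366·0.634/215 = 0.00029514
  stratum 2: (1300/2725)²·0.475·0.525/117 = 0.000485088
V̂(p̂_st) = 0.000780229; SE = √V̂ = 0.0279326

p̂_st ≈ 0.4180, SE ≈ 0.0279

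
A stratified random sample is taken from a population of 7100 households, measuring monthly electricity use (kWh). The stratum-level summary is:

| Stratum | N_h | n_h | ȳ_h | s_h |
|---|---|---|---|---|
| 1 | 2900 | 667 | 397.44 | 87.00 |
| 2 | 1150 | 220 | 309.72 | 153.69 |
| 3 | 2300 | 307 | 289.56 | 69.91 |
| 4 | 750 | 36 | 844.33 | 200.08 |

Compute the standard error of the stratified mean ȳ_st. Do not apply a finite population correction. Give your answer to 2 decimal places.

SE(ȳ_st) ≈ 4.33

V̂(ȳ_st) = Σ W_h² s_h²/n_h, with W_h = N_h/N and N = 7100:
  stratum 1: (2900/7100)²·87.00²/667 = 1.89318
  stratum 2: (1150/7100)²·153.69²/220 = 2.81674
  stratum 3: (2300/7100)²·69.91²/307 = 1.67063
  stratum 4: (750/7100)²·200.08²/36 = 12.4083
V̂(ȳ_st) = 18.7888
SE(ȳ_st) = √18.7888 = 4.33461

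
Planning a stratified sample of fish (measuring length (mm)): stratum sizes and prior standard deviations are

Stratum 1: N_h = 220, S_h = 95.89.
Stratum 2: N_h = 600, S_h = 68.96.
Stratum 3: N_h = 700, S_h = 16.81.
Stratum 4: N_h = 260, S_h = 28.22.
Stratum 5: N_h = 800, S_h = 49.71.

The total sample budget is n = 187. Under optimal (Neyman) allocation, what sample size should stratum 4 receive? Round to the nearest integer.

11

Neyman allocation: n_h = n · N_h S_h / Σ N_i S_i, with n = 187.
  stratum 1: N_h·S_h = 220·95.89 = 21095.80
  stratum 2: N_h·S_h = 600·68.96 = 41376.00
  stratum 3: N_h·S_h = 700·16.81 = 11767.00
  stratum 4: N_h·S_h = 260·28.22 = 7337.20
  stratum 5: N_h·S_h = 800·49.71 = 39768.00
Σ N_h S_h = 121344.00
n for stratum 4 = 187·7337.20/121344.00 = 11.307 → 11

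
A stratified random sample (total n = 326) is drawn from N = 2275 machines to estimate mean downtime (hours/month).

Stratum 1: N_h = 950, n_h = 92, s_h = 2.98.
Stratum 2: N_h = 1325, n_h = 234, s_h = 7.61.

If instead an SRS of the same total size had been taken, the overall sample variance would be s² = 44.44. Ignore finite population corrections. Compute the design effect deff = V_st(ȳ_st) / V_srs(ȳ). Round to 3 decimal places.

V̂(ȳ_st) = Σ W_h² s_h²/n_h, with W_h = N_h/N and N = 2275:
  stratum 1: (950/2275)²·2.98²/92 = 0.0168317
  stratum 2: (1325/2275)²·7.61²/234 = 0.0839503
V_st = 0.100782
V_srs = s²/n = 44.44/326 = 0.136319
deff = V_st / V_srs = 0.100782/0.136319 = 0.7393

deff ≈ 0.739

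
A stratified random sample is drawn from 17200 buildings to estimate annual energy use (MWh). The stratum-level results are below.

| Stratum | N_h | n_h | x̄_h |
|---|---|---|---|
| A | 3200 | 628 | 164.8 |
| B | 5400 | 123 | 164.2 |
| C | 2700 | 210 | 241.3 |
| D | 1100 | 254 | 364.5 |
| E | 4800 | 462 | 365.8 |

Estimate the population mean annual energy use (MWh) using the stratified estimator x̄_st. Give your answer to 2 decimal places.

N = Σ N_h = 17200. Stratum weights W_h = N_h/N.
x̄_st = (3200·164.8 + 5400·164.2 + 2700·241.3 + 1100·364.5 + 4800·365.8) / 17200 = 245.4849

x̄_st ≈ 245.48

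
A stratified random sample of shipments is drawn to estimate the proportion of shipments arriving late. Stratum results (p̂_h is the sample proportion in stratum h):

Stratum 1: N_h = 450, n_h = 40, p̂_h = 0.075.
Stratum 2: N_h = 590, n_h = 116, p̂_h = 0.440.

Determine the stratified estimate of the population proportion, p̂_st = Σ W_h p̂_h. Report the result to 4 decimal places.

N = 1040; stratum weights W_h = N_h/N.
p̂_st = Σ W_h p̂_h = (450·0.075 + 590·0.440)/1040 = 0.28207

p̂_st ≈ 0.2821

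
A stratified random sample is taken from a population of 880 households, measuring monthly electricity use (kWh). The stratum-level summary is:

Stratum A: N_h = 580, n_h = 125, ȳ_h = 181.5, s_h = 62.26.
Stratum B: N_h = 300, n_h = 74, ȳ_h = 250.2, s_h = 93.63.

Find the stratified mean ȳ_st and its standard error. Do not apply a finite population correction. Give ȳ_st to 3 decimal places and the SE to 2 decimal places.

ȳ_st ≈ 204.920, SE ≈ 5.22

ȳ_st = Σ W_h ȳ_h = (580·181.5 + 300·250.2)/880 = 204.92045
V̂(ȳ_st) = Σ W_h² s_h²/n_h, with W_h = N_h/N and N = 880:
  stratum A: (580/880)²·62.26²/125 = 13.471
  stratum B: (300/880)²·93.63²/74 = 13.7681
V̂(ȳ_st) = 27.2391
SE(ȳ_st) = √27.2391 = 5.21911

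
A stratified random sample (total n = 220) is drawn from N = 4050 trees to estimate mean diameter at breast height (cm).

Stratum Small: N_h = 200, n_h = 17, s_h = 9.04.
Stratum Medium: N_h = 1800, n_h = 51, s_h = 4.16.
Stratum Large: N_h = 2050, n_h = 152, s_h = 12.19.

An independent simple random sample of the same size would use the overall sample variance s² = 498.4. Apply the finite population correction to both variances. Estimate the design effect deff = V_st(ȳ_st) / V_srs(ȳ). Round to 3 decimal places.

deff ≈ 0.144

V̂(ȳ_st) = Σ W_h² (1 − n_h/N_h) s_h²/n_h, with W_h = N_h/N and N = 4050:
  stratum Small: (200/4050)²·(1 − 17/200)·9.04²/17 = 0.0107265
  stratum Medium: (1800/4050)²·(1 − 51/1800)·4.16²/51 = 0.0651282
  stratum Large: (2050/4050)²·(1 − 152/2050)·12.19²/152 = 0.231902
V_st = 0.307756
V_srs = (1 − 220/4050)·498.4/220 = 2.14239
deff = V_st / V_srs = 0.307756/2.14239 = 0.1437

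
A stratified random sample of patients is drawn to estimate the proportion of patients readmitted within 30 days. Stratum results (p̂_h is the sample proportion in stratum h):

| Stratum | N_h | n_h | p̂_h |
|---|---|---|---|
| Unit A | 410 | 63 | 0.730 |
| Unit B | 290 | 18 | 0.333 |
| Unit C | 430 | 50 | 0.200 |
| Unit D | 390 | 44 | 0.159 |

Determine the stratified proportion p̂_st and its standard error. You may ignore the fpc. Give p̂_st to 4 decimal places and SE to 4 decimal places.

p̂_st ≈ 0.3578, SE ≈ 0.0342

N = 1520; stratum weights W_h = N_h/N.
p̂_st = Σ W_h p̂_h = (410·0.730 + 290·0.333 + 430·0.200 + 390·0.159)/1520 = 0.35782
V̂(p̂_st) = Σ W_h² p̂_h(1−p̂_h)/(n_h−1):
  stratum Unit A: (410/1520)²·0.730·0.270/62 = 0.0002313
  stratum Unit B: (290/1520)²·0.333·0.667/17 = 0.000475587
  stratum Unit C: (430/1520)²·0.200·0.800/49 = 0.000261321
  stratum Unit D: (390/1520)²·0.159·0.841/43 = 0.000204723
V̂(p̂_st) = 0.00117293; SE = √V̂ = 0.0342481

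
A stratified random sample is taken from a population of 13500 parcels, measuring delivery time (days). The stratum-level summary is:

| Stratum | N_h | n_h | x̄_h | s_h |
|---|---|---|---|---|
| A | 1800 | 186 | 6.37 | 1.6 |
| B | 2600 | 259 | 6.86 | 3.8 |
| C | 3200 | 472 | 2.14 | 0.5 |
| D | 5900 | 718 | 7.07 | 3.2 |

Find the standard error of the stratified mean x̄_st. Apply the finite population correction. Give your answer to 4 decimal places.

V̂(x̄_st) = Σ W_h² (1 − n_h/N_h) s_h²/n_h, with W_h = N_h/N and N = 13500:
  stratum A: (1800/13500)²·(1 − 186/1800)·1.6²/186 = 0.000219399
  stratum B: (2600/13500)²·(1 − 259/2600)·3.8²/259 = 0.00186198
  stratum C: (3200/13500)²·(1 − 472/3200)·0.5²/472 = 2.53703e-05
  stratum D: (5900/13500)²·(1 − 718/5900)·3.2²/718 = 0.00239253
V̂(x̄_st) = 0.00449928
SE(x̄_st) = √0.00449928 = 0.0670767

SE(x̄_st) ≈ 0.0671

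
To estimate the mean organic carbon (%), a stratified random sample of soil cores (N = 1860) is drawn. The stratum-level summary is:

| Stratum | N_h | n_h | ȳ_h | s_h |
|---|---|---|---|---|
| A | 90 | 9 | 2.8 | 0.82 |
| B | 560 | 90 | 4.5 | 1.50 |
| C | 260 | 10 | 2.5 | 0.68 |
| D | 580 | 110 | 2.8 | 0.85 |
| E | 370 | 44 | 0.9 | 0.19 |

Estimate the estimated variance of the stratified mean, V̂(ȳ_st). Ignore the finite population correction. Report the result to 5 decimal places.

V̂(ȳ_st) ≈ 0.00402

V̂(ȳ_st) = Σ W_h² s_h²/n_h, with W_h = N_h/N and N = 1860:
  stratum A: (90/1860)²·0.82²/9 = 0.000174922
  stratum B: (560/1860)²·1.50²/90 = 0.00226616
  stratum C: (260/1860)²·0.68²/10 = 0.000903522
  stratum D: (580/1860)²·0.85²/110 = 0.000638668
  stratum E: (370/1860)²·0.19²/44 = 3.24662e-05
V̂(ȳ_st) = 0.00401574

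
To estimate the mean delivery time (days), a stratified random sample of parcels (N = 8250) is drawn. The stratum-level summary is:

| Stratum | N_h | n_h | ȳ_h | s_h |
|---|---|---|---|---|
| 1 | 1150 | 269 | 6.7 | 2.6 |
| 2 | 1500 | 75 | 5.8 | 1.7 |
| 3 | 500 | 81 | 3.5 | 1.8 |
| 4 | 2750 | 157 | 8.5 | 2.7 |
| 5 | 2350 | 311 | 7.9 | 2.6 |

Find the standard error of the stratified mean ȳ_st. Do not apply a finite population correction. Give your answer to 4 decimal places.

V̂(ȳ_st) = Σ W_h² s_h²/n_h, with W_h = N_h/N and N = 8250:
  stratum 1: (1150/8250)²·2.6²/269 = 0.000488295
  stratum 2: (1500/8250)²·1.7²/75 = 0.00127383
  stratum 3: (500/8250)²·1.8²/81 = 0.000146924
  stratum 4: (2750/8250)²·2.7²/157 = 0.00515924
  stratum 5: (2350/8250)²·2.6²/311 = 0.00176366
V̂(ȳ_st) = 0.00883194
SE(ȳ_st) = √0.00883194 = 0.0939784

SE(ȳ_st) ≈ 0.0940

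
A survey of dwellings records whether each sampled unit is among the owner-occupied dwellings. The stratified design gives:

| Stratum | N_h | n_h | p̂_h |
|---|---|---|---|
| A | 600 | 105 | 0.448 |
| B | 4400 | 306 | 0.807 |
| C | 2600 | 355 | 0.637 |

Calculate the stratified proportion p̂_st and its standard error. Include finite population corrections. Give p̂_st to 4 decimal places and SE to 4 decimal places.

p̂_st ≈ 0.7205, SE ≈ 0.0154

N = 7600; stratum weights W_h = N_h/N.
p̂_st = Σ W_h p̂_h = (600·0.448 + 4400·0.807 + 2600·0.637)/7600 = 0.72050
V̂(p̂_st) = Σ W_h² (1 − n_h/N_h) p̂_h(1−p̂_h)/(n_h−1):
  stratum A: (600/7600)²·(1 − 105/600)·0.448·0.552/104 = 1.22268e-05
  stratum B: (4400/7600)²·(1 − 306/4400)·0.807·0.193/305 = 0.000159259
  stratum C: (2600/7600)²·(1 − 355/2600)·0.637·0.363/354 = 6.60093e-05
V̂(p̂_st) = 0.000237495; SE = √V̂ = 0.0154109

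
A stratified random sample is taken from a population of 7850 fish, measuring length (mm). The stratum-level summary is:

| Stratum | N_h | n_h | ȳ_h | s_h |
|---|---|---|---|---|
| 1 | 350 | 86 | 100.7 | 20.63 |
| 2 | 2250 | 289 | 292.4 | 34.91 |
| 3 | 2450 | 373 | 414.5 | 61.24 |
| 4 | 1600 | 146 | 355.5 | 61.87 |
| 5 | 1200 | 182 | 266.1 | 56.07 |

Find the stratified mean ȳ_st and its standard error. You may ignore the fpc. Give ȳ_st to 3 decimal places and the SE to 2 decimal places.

ȳ_st ≈ 330.801, SE ≈ 1.68

ȳ_st = Σ W_h ȳ_h = (350·100.7 + 2250·292.4 + 2450·414.5 + 1600·355.5 + 1200·266.1)/7850 = 330.80127
V̂(ȳ_st) = Σ W_h² s_h²/n_h, with W_h = N_h/N and N = 7850:
  stratum 1: (350/7850)²·20.63²/86 = 0.00983777
  stratum 2: (2250/7850)²·34.91²/289 = 0.34644
  stratum 3: (2450/7850)²·61.24²/373 = 0.979387
  stratum 4: (1600/7850)²·61.87²/146 = 1.0892
  stratum 5: (1200/7850)²·56.07²/182 = 0.403657
V̂(ȳ_st) = 2.82852
SE(ȳ_st) = √2.82852 = 1.68182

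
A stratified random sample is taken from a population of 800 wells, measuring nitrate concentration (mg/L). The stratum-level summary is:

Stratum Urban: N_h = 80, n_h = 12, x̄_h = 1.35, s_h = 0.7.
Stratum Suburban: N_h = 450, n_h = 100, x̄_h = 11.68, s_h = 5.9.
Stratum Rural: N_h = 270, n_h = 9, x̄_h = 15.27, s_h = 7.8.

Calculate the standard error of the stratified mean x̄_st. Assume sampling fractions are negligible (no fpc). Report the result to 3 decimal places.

SE(x̄_st) ≈ 0.938

V̂(x̄_st) = Σ W_h² s_h²/n_h, with W_h = N_h/N and N = 800:
  stratum Urban: (80/800)²·0.7²/12 = 0.000408333
  stratum Suburban: (450/800)²·5.9²/100 = 0.110141
  stratum Rural: (270/800)²·7.8²/9 = 0.770006
V̂(x̄_st) = 0.880556
SE(x̄_st) = √0.880556 = 0.938379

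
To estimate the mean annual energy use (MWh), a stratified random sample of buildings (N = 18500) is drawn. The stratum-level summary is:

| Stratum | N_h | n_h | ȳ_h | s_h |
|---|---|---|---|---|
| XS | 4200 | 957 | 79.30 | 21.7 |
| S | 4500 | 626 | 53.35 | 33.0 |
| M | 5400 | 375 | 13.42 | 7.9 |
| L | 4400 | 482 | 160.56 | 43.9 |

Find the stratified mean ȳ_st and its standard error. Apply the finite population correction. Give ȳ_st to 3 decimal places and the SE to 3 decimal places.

ȳ_st = Σ W_h ȳ_h = (4200·79.30 + 4500·53.35 + 5400·13.42 + 4400·160.56)/18500 = 73.08470
V̂(ȳ_st) = Σ W_h² (1 − n_h/N_h) s_h²/n_h, with W_h = N_h/N and N = 18500:
  stratum XS: (4200/18500)²·(1 − 957/4200)·21.7²/957 = 0.0195821
  stratum S: (4500/18500)²·(1 − 626/4500)·33.0²/626 = 0.0886099
  stratum M: (5400/18500)²·(1 − 375/5400)·7.9²/375 = 0.013195
  stratum L: (4400/18500)²·(1 − 482/4400)·43.9²/482 = 0.201398
V̂(ȳ_st) = 0.322785
SE(ȳ_st) = √0.322785 = 0.568142

ȳ_st ≈ 73.085, SE ≈ 0.568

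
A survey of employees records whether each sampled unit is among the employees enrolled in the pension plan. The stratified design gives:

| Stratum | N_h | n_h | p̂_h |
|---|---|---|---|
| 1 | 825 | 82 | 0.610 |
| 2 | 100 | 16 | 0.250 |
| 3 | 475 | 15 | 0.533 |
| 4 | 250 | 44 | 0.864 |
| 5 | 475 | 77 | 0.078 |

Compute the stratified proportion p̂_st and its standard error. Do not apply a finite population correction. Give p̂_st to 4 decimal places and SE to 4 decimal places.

p̂_st ≈ 0.4868, SE ≈ 0.0380

N = 2125; stratum weights W_h = N_h/N.
p̂_st = Σ W_h p̂_h = (825·0.610 + 100·0.250 + 475·0.533 + 250·0.864 + 475·0.078)/2125 = 0.48681
V̂(p̂_st) = Σ W_h² p̂_h(1−p̂_h)/(n_h−1):
  stratum 1: (825/2125)²·0.610·0.390/81 = 0.00044269
  stratum 2: (100/2125)²·0.250·0.750/15 = 2.76817e-05
  stratum 3: (475/2125)²·0.533·0.467/14 = 0.000888353
  stratum 4: (250/2125)²·0.864·0.136/43 = 3.78222e-05
  stratum 5: (475/2125)²·0.078·0.922/76 = 4.72804e-05
V̂(p̂_st) = 0.00144383; SE = √V̂ = 0.0379977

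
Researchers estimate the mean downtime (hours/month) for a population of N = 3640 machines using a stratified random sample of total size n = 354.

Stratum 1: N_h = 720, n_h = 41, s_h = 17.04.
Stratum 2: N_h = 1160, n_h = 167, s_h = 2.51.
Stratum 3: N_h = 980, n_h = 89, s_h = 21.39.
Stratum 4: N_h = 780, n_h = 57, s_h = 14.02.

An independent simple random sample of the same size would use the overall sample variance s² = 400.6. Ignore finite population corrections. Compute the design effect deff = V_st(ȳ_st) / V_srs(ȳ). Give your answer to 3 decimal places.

V̂(ȳ_st) = Σ W_h² s_h²/n_h, with W_h = N_h/N and N = 3640:
  stratum 1: (720/3640)²·17.04²/41 = 0.277088
  stratum 2: (1160/3640)²·2.51²/167 = 0.00383128
  stratum 3: (980/3640)²·21.39²/89 = 0.372633
  stratum 4: (780/3640)²·14.02²/57 = 0.158346
V_st = 0.811898
V_srs = s²/n = 400.6/354 = 1.13164
deff = V_st / V_srs = 0.811898/1.13164 = 0.7175

deff ≈ 0.717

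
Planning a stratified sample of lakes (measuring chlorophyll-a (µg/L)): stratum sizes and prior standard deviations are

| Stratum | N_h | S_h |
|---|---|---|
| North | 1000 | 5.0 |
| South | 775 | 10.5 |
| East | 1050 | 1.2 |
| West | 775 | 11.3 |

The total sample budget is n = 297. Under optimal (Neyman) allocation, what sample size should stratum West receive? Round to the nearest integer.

112

Neyman allocation: n_h = n · N_h S_h / Σ N_i S_i, with n = 297.
  stratum North: N_h·S_h = 1000·5.0 = 5000.00
  stratum South: N_h·S_h = 775·10.5 = 8137.50
  stratum East: N_h·S_h = 1050·1.2 = 1260.00
  stratum West: N_h·S_h = 775·11.3 = 8757.50
Σ N_h S_h = 23155.00
n for stratum West = 297·8757.50/23155.00 = 112.329 → 112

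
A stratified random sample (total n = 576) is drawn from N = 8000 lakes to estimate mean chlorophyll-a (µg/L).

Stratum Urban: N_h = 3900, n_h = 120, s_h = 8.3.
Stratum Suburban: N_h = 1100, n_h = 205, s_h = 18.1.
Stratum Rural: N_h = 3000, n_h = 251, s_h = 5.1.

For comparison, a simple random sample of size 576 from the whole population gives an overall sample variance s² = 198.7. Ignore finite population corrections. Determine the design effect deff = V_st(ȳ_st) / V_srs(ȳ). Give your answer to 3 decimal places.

V̂(ȳ_st) = Σ W_h² s_h²/n_h, with W_h = N_h/N and N = 8000:
  stratum Urban: (3900/8000)²·8.3²/120 = 0.136434
  stratum Suburban: (1100/8000)²·18.1²/205 = 0.030214
  stratum Rural: (3000/8000)²·5.1²/251 = 0.0145723
V_st = 0.181221
V_srs = s²/n = 198.7/576 = 0.344965
deff = V_st / V_srs = 0.181221/0.344965 = 0.5253

deff ≈ 0.525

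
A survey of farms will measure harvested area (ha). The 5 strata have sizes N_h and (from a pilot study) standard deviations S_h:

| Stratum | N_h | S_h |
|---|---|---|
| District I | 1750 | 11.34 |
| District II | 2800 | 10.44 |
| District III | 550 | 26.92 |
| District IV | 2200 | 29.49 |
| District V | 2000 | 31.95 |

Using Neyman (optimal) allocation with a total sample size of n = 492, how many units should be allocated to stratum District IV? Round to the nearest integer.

Neyman allocation: n_h = n · N_h S_h / Σ N_i S_i, with n = 492.
  stratum District I: N_h·S_h = 1750·11.34 = 19845.00
  stratum District II: N_h·S_h = 2800·10.44 = 29232.00
  stratum District III: N_h·S_h = 550·26.92 = 14806.00
  stratum District IV: N_h·S_h = 2200·29.49 = 64878.00
  stratum District V: N_h·S_h = 2000·31.95 = 63900.00
Σ N_h S_h = 192661.00
n for stratum District IV = 492·64878.00/192661.00 = 165.679 → 166

166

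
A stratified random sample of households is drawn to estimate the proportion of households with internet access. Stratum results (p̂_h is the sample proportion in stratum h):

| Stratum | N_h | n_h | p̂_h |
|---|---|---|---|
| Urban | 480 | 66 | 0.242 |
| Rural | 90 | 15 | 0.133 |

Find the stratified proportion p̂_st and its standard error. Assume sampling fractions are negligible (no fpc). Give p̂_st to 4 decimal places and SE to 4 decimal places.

N = 570; stratum weights W_h = N_h/N.
p̂_st = Σ W_h p̂_h = (480·0.242 + 90·0.133)/570 = 0.22479
V̂(p̂_st) = Σ W_h² p̂_h(1−p̂_h)/(n_h−1):
  stratum Urban: (480/570)²·0.242·0.758/65 = 0.00200126
  stratum Rural: (90/570)²·0.133·0.867/14 = 0.000205342
V̂(p̂_st) = 0.0022066; SE = √V̂ = 0.0469745

p̂_st ≈ 0.2248, SE ≈ 0.0470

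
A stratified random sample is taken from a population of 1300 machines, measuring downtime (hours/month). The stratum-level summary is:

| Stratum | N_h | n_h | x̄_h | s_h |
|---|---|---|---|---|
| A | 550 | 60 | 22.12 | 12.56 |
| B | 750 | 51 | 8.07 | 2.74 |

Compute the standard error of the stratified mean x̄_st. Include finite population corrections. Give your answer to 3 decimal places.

SE(x̄_st) ≈ 0.682

V̂(x̄_st) = Σ W_h² (1 − n_h/N_h) s_h²/n_h, with W_h = N_h/N and N = 1300:
  stratum A: (550/1300)²·(1 − 60/550)·12.56²/60 = 0.419276
  stratum B: (750/1300)²·(1 − 51/750)·2.74²/51 = 0.0456649
V̂(x̄_st) = 0.464941
SE(x̄_st) = √0.464941 = 0.681866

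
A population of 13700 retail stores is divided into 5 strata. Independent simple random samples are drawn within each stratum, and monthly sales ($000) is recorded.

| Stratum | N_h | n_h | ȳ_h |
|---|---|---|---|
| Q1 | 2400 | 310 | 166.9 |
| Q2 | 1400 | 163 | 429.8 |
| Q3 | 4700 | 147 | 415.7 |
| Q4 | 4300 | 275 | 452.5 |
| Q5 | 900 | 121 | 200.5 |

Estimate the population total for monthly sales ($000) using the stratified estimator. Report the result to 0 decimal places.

τ̂_st ≈ 5082270

τ̂_st = Σ N_h ȳ_h = 2400·166.9 + 1400·429.8 + 4700·415.7 + 4300·452.5 + 900·200.5 = 5082270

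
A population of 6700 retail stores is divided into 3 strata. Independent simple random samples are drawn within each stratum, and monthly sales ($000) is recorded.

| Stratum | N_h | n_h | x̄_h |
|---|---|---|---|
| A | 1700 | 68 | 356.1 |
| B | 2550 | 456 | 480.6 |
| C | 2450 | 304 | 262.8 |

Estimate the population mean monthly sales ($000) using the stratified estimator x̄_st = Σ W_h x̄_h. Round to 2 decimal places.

x̄_st ≈ 369.37

N = Σ N_h = 6700. Stratum weights W_h = N_h/N.
x̄_st = (1700·356.1 + 2550·480.6 + 2450·262.8) / 6700 = 369.3672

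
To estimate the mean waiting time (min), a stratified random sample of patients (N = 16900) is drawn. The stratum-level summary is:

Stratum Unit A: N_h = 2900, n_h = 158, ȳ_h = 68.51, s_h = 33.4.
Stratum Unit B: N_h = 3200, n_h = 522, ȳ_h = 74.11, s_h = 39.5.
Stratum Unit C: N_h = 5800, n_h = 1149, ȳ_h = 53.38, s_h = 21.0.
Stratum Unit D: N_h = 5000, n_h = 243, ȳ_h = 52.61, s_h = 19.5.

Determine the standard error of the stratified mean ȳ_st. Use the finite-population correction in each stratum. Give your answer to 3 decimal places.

SE(ȳ_st) ≈ 0.673

V̂(ȳ_st) = Σ W_h² (1 − n_h/N_h) s_h²/n_h, with W_h = N_h/N and N = 16900:
  stratum Unit A: (2900/16900)²·(1 − 158/2900)·33.4²/158 = 0.196575
  stratum Unit B: (3200/16900)²·(1 − 522/3200)·39.5²/522 = 0.0896831
  stratum Unit C: (5800/16900)²·(1 − 1149/5800)·21.0²/1149 = 0.036251
  stratum Unit D: (5000/16900)²·(1 − 243/5000)·19.5²/243 = 0.130314
V̂(ȳ_st) = 0.452823
SE(ȳ_st) = √0.452823 = 0.672922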